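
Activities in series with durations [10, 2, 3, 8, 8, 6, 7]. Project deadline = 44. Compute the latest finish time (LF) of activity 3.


LF(activity 3) = deadline - sum of successor durations
Successors: activities 4 through 7 with durations [8, 8, 6, 7]
Sum of successor durations = 29
LF = 44 - 29 = 15

15


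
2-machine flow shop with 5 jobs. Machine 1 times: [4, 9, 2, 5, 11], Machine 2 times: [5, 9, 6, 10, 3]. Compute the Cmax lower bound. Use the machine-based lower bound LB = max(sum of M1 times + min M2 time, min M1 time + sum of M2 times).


LB1 = sum(M1 times) + min(M2 times) = 31 + 3 = 34
LB2 = min(M1 times) + sum(M2 times) = 2 + 33 = 35
Lower bound = max(LB1, LB2) = max(34, 35) = 35

35


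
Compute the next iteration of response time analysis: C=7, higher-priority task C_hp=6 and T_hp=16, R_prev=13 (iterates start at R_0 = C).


R_next = C + ceil(R_prev / T_hp) * C_hp
ceil(13 / 16) = ceil(0.8125) = 1
Interference = 1 * 6 = 6
R_next = 7 + 6 = 13
R_next = R_prev, so the iteration has converged (response time = 13).

13


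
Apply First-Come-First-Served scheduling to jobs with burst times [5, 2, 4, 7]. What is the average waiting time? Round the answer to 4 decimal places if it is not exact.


FCFS order (as given): [5, 2, 4, 7]
Waiting times:
  Job 1: wait = 0
  Job 2: wait = 5
  Job 3: wait = 7
  Job 4: wait = 11
Sum of waiting times = 23
Average waiting time = 23/4 = 5.75

5.75


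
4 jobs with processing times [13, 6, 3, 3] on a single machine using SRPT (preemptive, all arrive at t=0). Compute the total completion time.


Since all jobs arrive at t=0, SRPT equals SPT ordering.
SPT order: [3, 3, 6, 13]
Completion times:
  Job 1: p=3, C=3
  Job 2: p=3, C=6
  Job 3: p=6, C=12
  Job 4: p=13, C=25
Total completion time = 3 + 6 + 12 + 25 = 46

46


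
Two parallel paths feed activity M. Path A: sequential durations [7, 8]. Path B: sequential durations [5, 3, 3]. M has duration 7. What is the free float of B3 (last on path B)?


ES(B3) = sum of predecessors on chain B = 8
EF(B3) = ES + duration = 8 + 3 = 11
Successor of B3 is M. ES(M) = max(sum(A), sum(B)) = max(15, 11) = 15
Free float = ES(successor) - EF(current) = 15 - 11 = 4

4


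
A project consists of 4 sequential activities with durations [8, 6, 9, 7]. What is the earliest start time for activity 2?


Activity 2 starts after activities 1 through 1 complete.
Predecessor durations: [8]
ES = 8 = 8

8


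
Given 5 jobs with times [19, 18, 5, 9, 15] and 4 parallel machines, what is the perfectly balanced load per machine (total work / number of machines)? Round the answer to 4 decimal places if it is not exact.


Total processing time = 19 + 18 + 5 + 9 + 15 = 66
Number of machines = 4
Ideal balanced load = 66 / 4 = 16.5

16.5


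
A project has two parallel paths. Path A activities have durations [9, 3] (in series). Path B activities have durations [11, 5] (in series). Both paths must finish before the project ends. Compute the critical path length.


Path A total = 9 + 3 = 12
Path B total = 11 + 5 = 16
Critical path = longest path = max(12, 16) = 16

16


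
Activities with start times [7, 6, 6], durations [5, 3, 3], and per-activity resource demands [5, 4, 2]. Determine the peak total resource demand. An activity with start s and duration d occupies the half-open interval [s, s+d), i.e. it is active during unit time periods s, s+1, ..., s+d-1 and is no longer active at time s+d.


Each activity i is active on [start_i, start_i + duration_i).
Compute total resource usage per time slot:
  t=0: active resources = [], total = 0
  t=1: active resources = [], total = 0
  t=2: active resources = [], total = 0
  t=3: active resources = [], total = 0
  t=4: active resources = [], total = 0
  t=5: active resources = [], total = 0
  t=6: active resources = [4, 2], total = 6
  t=7: active resources = [5, 4, 2], total = 11
  t=8: active resources = [5, 4, 2], total = 11
  t=9: active resources = [5], total = 5
  t=10: active resources = [5], total = 5
  t=11: active resources = [5], total = 5
Peak resource demand = 11

11


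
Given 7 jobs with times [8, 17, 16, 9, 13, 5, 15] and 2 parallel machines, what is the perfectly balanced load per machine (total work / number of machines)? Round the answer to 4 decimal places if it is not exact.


Total processing time = 8 + 17 + 16 + 9 + 13 + 5 + 15 = 83
Number of machines = 2
Ideal balanced load = 83 / 2 = 41.5

41.5


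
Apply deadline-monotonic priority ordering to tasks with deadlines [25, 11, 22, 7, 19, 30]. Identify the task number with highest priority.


Sort tasks by relative deadline (ascending):
  Task 4: deadline = 7
  Task 2: deadline = 11
  Task 5: deadline = 19
  Task 3: deadline = 22
  Task 1: deadline = 25
  Task 6: deadline = 30
Priority order (highest first): [4, 2, 5, 3, 1, 6]
Highest priority task = 4

4


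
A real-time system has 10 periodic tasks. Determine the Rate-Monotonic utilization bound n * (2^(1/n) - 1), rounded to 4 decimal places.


Compute 2^(1/10) = 1.0717734625
Subtract 1: 1.0717734625 - 1 = 0.0717734625
Multiply by n: 10 * 0.0717734625 = 0.7177346250
Round to 4 dp: 0.7177

0.7177


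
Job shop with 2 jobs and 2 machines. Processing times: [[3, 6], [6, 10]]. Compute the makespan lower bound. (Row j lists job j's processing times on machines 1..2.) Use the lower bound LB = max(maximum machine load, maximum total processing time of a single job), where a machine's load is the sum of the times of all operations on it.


Machine loads:
  Machine 1: 3 + 6 = 9
  Machine 2: 6 + 10 = 16
Max machine load = 16
Job totals:
  Job 1: 9
  Job 2: 16
Max job total = 16
Lower bound = max(16, 16) = 16

16


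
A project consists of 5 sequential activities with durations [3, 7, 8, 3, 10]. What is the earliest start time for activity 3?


Activity 3 starts after activities 1 through 2 complete.
Predecessor durations: [3, 7]
ES = 3 + 7 = 10

10


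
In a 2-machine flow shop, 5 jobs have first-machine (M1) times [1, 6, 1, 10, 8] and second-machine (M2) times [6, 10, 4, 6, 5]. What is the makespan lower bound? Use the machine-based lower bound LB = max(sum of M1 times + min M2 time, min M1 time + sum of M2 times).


LB1 = sum(M1 times) + min(M2 times) = 26 + 4 = 30
LB2 = min(M1 times) + sum(M2 times) = 1 + 31 = 32
Lower bound = max(LB1, LB2) = max(30, 32) = 32

32


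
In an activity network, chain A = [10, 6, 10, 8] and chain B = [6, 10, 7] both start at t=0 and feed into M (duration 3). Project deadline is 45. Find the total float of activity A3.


Forward pass: ES(A3) = sum of predecessors on chain A = 16
EF = ES + duration = 16 + 10 = 26
Backward pass: LF(M) = deadline = 45; LS(M) = 45 - 3 = 42
LF(A3) = LS(M) - sum(successors on chain A) = 42 - 8 = 34
LS = LF - duration = 34 - 10 = 24
Total float = LS - ES = 24 - 16 = 8

8


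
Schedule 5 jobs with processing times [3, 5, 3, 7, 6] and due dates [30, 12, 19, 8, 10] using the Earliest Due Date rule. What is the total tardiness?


Sort by due date (EDD order): [(7, 8), (6, 10), (5, 12), (3, 19), (3, 30)]
Compute completion times and tardiness:
  Job 1: p=7, d=8, C=7, tardiness=max(0,7-8)=0
  Job 2: p=6, d=10, C=13, tardiness=max(0,13-10)=3
  Job 3: p=5, d=12, C=18, tardiness=max(0,18-12)=6
  Job 4: p=3, d=19, C=21, tardiness=max(0,21-19)=2
  Job 5: p=3, d=30, C=24, tardiness=max(0,24-30)=0
Total tardiness = 11

11


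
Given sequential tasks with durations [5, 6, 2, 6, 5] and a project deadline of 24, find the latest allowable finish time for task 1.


LF(activity 1) = deadline - sum of successor durations
Successors: activities 2 through 5 with durations [6, 2, 6, 5]
Sum of successor durations = 19
LF = 24 - 19 = 5

5


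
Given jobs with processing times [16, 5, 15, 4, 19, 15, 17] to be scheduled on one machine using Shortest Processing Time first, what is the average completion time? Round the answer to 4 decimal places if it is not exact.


Sort jobs by processing time (SPT order): [4, 5, 15, 15, 16, 17, 19]
Compute completion times sequentially:
  Job 1: processing = 4, completes at 4
  Job 2: processing = 5, completes at 9
  Job 3: processing = 15, completes at 24
  Job 4: processing = 15, completes at 39
  Job 5: processing = 16, completes at 55
  Job 6: processing = 17, completes at 72
  Job 7: processing = 19, completes at 91
Sum of completion times = 294
Average completion time = 294/7 = 42.0

42.0


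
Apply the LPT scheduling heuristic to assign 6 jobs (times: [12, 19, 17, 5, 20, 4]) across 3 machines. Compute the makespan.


Sort jobs in decreasing order (LPT): [20, 19, 17, 12, 5, 4]
Assign each job to the least loaded machine:
  Machine 1: jobs [20, 4], load = 24
  Machine 2: jobs [19, 5], load = 24
  Machine 3: jobs [17, 12], load = 29
Makespan = max load = 29

29


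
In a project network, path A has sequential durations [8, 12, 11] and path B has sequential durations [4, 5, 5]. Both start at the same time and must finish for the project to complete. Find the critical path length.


Path A total = 8 + 12 + 11 = 31
Path B total = 4 + 5 + 5 = 14
Critical path = longest path = max(31, 14) = 31

31


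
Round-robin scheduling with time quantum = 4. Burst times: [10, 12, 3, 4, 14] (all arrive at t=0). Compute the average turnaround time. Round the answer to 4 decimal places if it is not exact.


Time quantum = 4
Execution trace:
  J1 runs 4 units, time = 4
  J2 runs 4 units, time = 8
  J3 runs 3 units, time = 11
  J4 runs 4 units, time = 15
  J5 runs 4 units, time = 19
  J1 runs 4 units, time = 23
  J2 runs 4 units, time = 27
  J5 runs 4 units, time = 31
  J1 runs 2 units, time = 33
  J2 runs 4 units, time = 37
  J5 runs 4 units, time = 41
  J5 runs 2 units, time = 43
Finish times: [33, 37, 11, 15, 43]
Average turnaround = 139/5 = 27.8

27.8


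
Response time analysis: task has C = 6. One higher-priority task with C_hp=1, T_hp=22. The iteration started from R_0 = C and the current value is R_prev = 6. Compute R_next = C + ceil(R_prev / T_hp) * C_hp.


R_next = C + ceil(R_prev / T_hp) * C_hp
ceil(6 / 22) = ceil(0.2727) = 1
Interference = 1 * 1 = 1
R_next = 6 + 1 = 7

7


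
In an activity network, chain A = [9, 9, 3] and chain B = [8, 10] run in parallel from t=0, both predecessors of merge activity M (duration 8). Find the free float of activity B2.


ES(B2) = sum of predecessors on chain B = 8
EF(B2) = ES + duration = 8 + 10 = 18
Successor of B2 is M. ES(M) = max(sum(A), sum(B)) = max(21, 18) = 21
Free float = ES(successor) - EF(current) = 21 - 18 = 3

3


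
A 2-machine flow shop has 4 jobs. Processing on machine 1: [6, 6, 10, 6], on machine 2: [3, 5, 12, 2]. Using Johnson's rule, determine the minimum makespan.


Apply Johnson's rule:
  Group 1 (a <= b): [(3, 10, 12)]
  Group 2 (a > b): [(2, 6, 5), (1, 6, 3), (4, 6, 2)]
Optimal job order: [3, 2, 1, 4]
Schedule:
  Job 3: M1 done at 10, M2 done at 22
  Job 2: M1 done at 16, M2 done at 27
  Job 1: M1 done at 22, M2 done at 30
  Job 4: M1 done at 28, M2 done at 32
Makespan = 32

32


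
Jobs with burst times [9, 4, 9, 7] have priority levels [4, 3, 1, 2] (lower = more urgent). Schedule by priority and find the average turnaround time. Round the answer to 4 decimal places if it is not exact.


Sort by priority (ascending = highest first):
Order: [(1, 9), (2, 7), (3, 4), (4, 9)]
Completion times:
  Priority 1, burst=9, C=9
  Priority 2, burst=7, C=16
  Priority 3, burst=4, C=20
  Priority 4, burst=9, C=29
Average turnaround = 74/4 = 18.5

18.5


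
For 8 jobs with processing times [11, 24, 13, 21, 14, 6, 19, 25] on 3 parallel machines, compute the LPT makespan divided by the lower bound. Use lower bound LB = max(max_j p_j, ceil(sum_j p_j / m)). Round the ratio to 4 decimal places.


LPT order: [25, 24, 21, 19, 14, 13, 11, 6]
Machine loads after assignment: [49, 44, 40]
LPT makespan = 49
Lower bound = max(max_job, ceil(total/3)) = max(25, 45) = 45
Ratio = 49 / 45 = 1.0889

1.0889


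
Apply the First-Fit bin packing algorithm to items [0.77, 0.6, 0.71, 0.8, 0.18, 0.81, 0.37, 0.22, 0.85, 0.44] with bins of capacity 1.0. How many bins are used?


Place items sequentially using First-Fit:
  Item 0.77 -> new Bin 1
  Item 0.6 -> new Bin 2
  Item 0.71 -> new Bin 3
  Item 0.8 -> new Bin 4
  Item 0.18 -> Bin 1 (now 0.95)
  Item 0.81 -> new Bin 5
  Item 0.37 -> Bin 2 (now 0.97)
  Item 0.22 -> Bin 3 (now 0.93)
  Item 0.85 -> new Bin 6
  Item 0.44 -> new Bin 7
Total bins used = 7

7


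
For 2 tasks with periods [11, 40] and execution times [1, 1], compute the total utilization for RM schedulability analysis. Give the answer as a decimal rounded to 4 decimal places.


Compute individual utilizations (exact fractions):
  Task 1: C/T = 1/11 (approx. 0.0909)
  Task 2: C/T = 1/40 (approx. 0.025)
Total utilization U = 1/11 + 1/40 = 51/440
Rounded to 4 decimal places: U = 0.1159
RM (Liu & Layland) bound for 2 tasks = 0.828427; compare with U = 51/440 (approx. 0.115909)
U <= bound, so schedulable by RM sufficient condition.

0.1159


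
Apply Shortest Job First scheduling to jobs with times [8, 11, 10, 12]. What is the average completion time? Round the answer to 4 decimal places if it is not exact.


SJF order (ascending): [8, 10, 11, 12]
Completion times:
  Job 1: burst=8, C=8
  Job 2: burst=10, C=18
  Job 3: burst=11, C=29
  Job 4: burst=12, C=41
Average completion = 96/4 = 24.0

24.0


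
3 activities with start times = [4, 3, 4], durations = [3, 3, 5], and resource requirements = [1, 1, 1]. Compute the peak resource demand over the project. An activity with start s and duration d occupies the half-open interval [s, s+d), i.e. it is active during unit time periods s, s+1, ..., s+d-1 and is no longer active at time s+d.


Each activity i is active on [start_i, start_i + duration_i).
Compute total resource usage per time slot:
  t=0: active resources = [], total = 0
  t=1: active resources = [], total = 0
  t=2: active resources = [], total = 0
  t=3: active resources = [1], total = 1
  t=4: active resources = [1, 1, 1], total = 3
  t=5: active resources = [1, 1, 1], total = 3
  t=6: active resources = [1, 1], total = 2
  t=7: active resources = [1], total = 1
  t=8: active resources = [1], total = 1
Peak resource demand = 3

3


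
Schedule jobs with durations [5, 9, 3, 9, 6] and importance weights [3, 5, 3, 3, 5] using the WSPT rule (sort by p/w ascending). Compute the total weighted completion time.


Compute p/w ratios and sort ascending (WSPT): [(3, 3), (6, 5), (5, 3), (9, 5), (9, 3)]
Compute weighted completion times:
  Job (p=3,w=3): C=3, w*C=3*3=9
  Job (p=6,w=5): C=9, w*C=5*9=45
  Job (p=5,w=3): C=14, w*C=3*14=42
  Job (p=9,w=5): C=23, w*C=5*23=115
  Job (p=9,w=3): C=32, w*C=3*32=96
Total weighted completion time = 307

307


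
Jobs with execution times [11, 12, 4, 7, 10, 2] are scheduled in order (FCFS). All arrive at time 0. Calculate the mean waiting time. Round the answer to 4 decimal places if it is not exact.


FCFS order (as given): [11, 12, 4, 7, 10, 2]
Waiting times:
  Job 1: wait = 0
  Job 2: wait = 11
  Job 3: wait = 23
  Job 4: wait = 27
  Job 5: wait = 34
  Job 6: wait = 44
Sum of waiting times = 139
Average waiting time = 139/6 = 23.1667

23.1667


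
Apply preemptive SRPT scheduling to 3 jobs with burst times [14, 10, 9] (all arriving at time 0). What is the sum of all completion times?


Since all jobs arrive at t=0, SRPT equals SPT ordering.
SPT order: [9, 10, 14]
Completion times:
  Job 1: p=9, C=9
  Job 2: p=10, C=19
  Job 3: p=14, C=33
Total completion time = 9 + 19 + 33 = 61

61


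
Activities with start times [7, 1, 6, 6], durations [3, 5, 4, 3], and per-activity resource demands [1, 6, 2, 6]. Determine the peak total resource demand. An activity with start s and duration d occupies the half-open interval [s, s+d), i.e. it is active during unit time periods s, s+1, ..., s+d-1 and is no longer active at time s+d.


Each activity i is active on [start_i, start_i + duration_i).
Compute total resource usage per time slot:
  t=0: active resources = [], total = 0
  t=1: active resources = [6], total = 6
  t=2: active resources = [6], total = 6
  t=3: active resources = [6], total = 6
  t=4: active resources = [6], total = 6
  t=5: active resources = [6], total = 6
  t=6: active resources = [2, 6], total = 8
  t=7: active resources = [1, 2, 6], total = 9
  t=8: active resources = [1, 2, 6], total = 9
  t=9: active resources = [1, 2], total = 3
Peak resource demand = 9

9


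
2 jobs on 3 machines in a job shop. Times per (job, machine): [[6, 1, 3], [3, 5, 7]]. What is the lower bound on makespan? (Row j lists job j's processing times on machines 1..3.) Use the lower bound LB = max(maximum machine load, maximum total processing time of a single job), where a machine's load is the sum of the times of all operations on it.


Machine loads:
  Machine 1: 6 + 3 = 9
  Machine 2: 1 + 5 = 6
  Machine 3: 3 + 7 = 10
Max machine load = 10
Job totals:
  Job 1: 10
  Job 2: 15
Max job total = 15
Lower bound = max(10, 15) = 15

15


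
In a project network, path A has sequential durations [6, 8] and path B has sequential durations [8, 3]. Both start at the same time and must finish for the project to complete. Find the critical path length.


Path A total = 6 + 8 = 14
Path B total = 8 + 3 = 11
Critical path = longest path = max(14, 11) = 14

14


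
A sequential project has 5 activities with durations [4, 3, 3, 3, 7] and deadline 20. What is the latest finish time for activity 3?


LF(activity 3) = deadline - sum of successor durations
Successors: activities 4 through 5 with durations [3, 7]
Sum of successor durations = 10
LF = 20 - 10 = 10

10


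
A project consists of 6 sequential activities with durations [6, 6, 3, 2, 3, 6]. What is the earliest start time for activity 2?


Activity 2 starts after activities 1 through 1 complete.
Predecessor durations: [6]
ES = 6 = 6

6


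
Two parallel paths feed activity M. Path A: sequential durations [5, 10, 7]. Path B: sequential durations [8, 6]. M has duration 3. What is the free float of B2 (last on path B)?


ES(B2) = sum of predecessors on chain B = 8
EF(B2) = ES + duration = 8 + 6 = 14
Successor of B2 is M. ES(M) = max(sum(A), sum(B)) = max(22, 14) = 22
Free float = ES(successor) - EF(current) = 22 - 14 = 8

8


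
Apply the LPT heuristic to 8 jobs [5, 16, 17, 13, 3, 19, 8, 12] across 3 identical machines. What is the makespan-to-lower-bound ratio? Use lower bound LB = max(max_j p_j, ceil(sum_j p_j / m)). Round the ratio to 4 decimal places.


LPT order: [19, 17, 16, 13, 12, 8, 5, 3]
Machine loads after assignment: [32, 32, 29]
LPT makespan = 32
Lower bound = max(max_job, ceil(total/3)) = max(19, 31) = 31
Ratio = 32 / 31 = 1.0323

1.0323


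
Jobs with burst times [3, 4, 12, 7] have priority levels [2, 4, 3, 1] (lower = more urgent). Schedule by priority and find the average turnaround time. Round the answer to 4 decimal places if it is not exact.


Sort by priority (ascending = highest first):
Order: [(1, 7), (2, 3), (3, 12), (4, 4)]
Completion times:
  Priority 1, burst=7, C=7
  Priority 2, burst=3, C=10
  Priority 3, burst=12, C=22
  Priority 4, burst=4, C=26
Average turnaround = 65/4 = 16.25

16.25


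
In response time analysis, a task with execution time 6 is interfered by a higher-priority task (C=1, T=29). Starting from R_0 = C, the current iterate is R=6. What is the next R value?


R_next = C + ceil(R_prev / T_hp) * C_hp
ceil(6 / 29) = ceil(0.2069) = 1
Interference = 1 * 1 = 1
R_next = 6 + 1 = 7

7


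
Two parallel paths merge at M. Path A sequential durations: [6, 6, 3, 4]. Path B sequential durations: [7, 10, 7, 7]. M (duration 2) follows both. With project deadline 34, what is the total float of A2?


Forward pass: ES(A2) = sum of predecessors on chain A = 6
EF = ES + duration = 6 + 6 = 12
Backward pass: LF(M) = deadline = 34; LS(M) = 34 - 2 = 32
LF(A2) = LS(M) - sum(successors on chain A) = 32 - 7 = 25
LS = LF - duration = 25 - 6 = 19
Total float = LS - ES = 19 - 6 = 13

13


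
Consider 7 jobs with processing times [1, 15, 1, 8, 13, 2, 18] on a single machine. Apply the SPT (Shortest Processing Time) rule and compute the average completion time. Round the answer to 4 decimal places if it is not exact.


Sort jobs by processing time (SPT order): [1, 1, 2, 8, 13, 15, 18]
Compute completion times sequentially:
  Job 1: processing = 1, completes at 1
  Job 2: processing = 1, completes at 2
  Job 3: processing = 2, completes at 4
  Job 4: processing = 8, completes at 12
  Job 5: processing = 13, completes at 25
  Job 6: processing = 15, completes at 40
  Job 7: processing = 18, completes at 58
Sum of completion times = 142
Average completion time = 142/7 = 20.2857

20.2857


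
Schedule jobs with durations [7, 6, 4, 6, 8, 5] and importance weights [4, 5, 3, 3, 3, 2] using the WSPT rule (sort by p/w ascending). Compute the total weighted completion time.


Compute p/w ratios and sort ascending (WSPT): [(6, 5), (4, 3), (7, 4), (6, 3), (5, 2), (8, 3)]
Compute weighted completion times:
  Job (p=6,w=5): C=6, w*C=5*6=30
  Job (p=4,w=3): C=10, w*C=3*10=30
  Job (p=7,w=4): C=17, w*C=4*17=68
  Job (p=6,w=3): C=23, w*C=3*23=69
  Job (p=5,w=2): C=28, w*C=2*28=56
  Job (p=8,w=3): C=36, w*C=3*36=108
Total weighted completion time = 361

361


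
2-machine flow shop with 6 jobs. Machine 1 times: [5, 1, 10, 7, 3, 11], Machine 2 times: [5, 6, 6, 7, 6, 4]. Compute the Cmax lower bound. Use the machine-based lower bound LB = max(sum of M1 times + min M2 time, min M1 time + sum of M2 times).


LB1 = sum(M1 times) + min(M2 times) = 37 + 4 = 41
LB2 = min(M1 times) + sum(M2 times) = 1 + 34 = 35
Lower bound = max(LB1, LB2) = max(41, 35) = 41

41


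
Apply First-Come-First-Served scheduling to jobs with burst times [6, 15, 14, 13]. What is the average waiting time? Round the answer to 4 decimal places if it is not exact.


FCFS order (as given): [6, 15, 14, 13]
Waiting times:
  Job 1: wait = 0
  Job 2: wait = 6
  Job 3: wait = 21
  Job 4: wait = 35
Sum of waiting times = 62
Average waiting time = 62/4 = 15.5

15.5


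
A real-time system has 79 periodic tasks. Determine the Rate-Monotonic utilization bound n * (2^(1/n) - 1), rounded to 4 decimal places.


Compute 2^(1/79) = 1.0088126194
Subtract 1: 1.0088126194 - 1 = 0.0088126194
Multiply by n: 79 * 0.0088126194 = 0.6961969326
Round to 4 dp: 0.6962

0.6962


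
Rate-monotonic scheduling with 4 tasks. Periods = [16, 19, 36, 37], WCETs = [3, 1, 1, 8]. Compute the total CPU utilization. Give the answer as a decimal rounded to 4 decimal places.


Compute individual utilizations (exact fractions):
  Task 1: C/T = 3/16 (approx. 0.1875)
  Task 2: C/T = 1/19 (approx. 0.0526)
  Task 3: C/T = 1/36 (approx. 0.0278)
  Task 4: C/T = 8/37 (approx. 0.2162)
Total utilization U = 3/16 + 1/19 + 1/36 + 8/37 = 49009/101232
Rounded to 4 decimal places: U = 0.4841
RM (Liu & Layland) bound for 4 tasks = 0.756828; compare with U = 49009/101232 (approx. 0.484126)
U <= bound, so schedulable by RM sufficient condition.

0.4841


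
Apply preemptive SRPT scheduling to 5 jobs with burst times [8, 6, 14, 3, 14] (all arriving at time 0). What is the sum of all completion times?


Since all jobs arrive at t=0, SRPT equals SPT ordering.
SPT order: [3, 6, 8, 14, 14]
Completion times:
  Job 1: p=3, C=3
  Job 2: p=6, C=9
  Job 3: p=8, C=17
  Job 4: p=14, C=31
  Job 5: p=14, C=45
Total completion time = 3 + 9 + 17 + 31 + 45 = 105

105


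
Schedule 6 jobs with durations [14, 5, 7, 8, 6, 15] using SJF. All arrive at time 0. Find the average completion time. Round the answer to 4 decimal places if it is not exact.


SJF order (ascending): [5, 6, 7, 8, 14, 15]
Completion times:
  Job 1: burst=5, C=5
  Job 2: burst=6, C=11
  Job 3: burst=7, C=18
  Job 4: burst=8, C=26
  Job 5: burst=14, C=40
  Job 6: burst=15, C=55
Average completion = 155/6 = 25.8333

25.8333


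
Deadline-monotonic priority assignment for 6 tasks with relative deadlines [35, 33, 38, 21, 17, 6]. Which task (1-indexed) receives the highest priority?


Sort tasks by relative deadline (ascending):
  Task 6: deadline = 6
  Task 5: deadline = 17
  Task 4: deadline = 21
  Task 2: deadline = 33
  Task 1: deadline = 35
  Task 3: deadline = 38
Priority order (highest first): [6, 5, 4, 2, 1, 3]
Highest priority task = 6

6


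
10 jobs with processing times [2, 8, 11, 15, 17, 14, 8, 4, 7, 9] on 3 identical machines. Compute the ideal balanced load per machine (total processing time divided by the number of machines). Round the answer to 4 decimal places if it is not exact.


Total processing time = 2 + 8 + 11 + 15 + 17 + 14 + 8 + 4 + 7 + 9 = 95
Number of machines = 3
Ideal balanced load = 95 / 3 = 31.6667

31.6667


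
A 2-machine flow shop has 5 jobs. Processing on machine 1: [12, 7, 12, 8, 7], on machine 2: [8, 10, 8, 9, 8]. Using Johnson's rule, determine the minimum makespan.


Apply Johnson's rule:
  Group 1 (a <= b): [(2, 7, 10), (5, 7, 8), (4, 8, 9)]
  Group 2 (a > b): [(1, 12, 8), (3, 12, 8)]
Optimal job order: [2, 5, 4, 1, 3]
Schedule:
  Job 2: M1 done at 7, M2 done at 17
  Job 5: M1 done at 14, M2 done at 25
  Job 4: M1 done at 22, M2 done at 34
  Job 1: M1 done at 34, M2 done at 42
  Job 3: M1 done at 46, M2 done at 54
Makespan = 54

54


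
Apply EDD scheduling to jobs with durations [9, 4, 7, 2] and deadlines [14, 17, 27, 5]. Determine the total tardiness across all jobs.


Sort by due date (EDD order): [(2, 5), (9, 14), (4, 17), (7, 27)]
Compute completion times and tardiness:
  Job 1: p=2, d=5, C=2, tardiness=max(0,2-5)=0
  Job 2: p=9, d=14, C=11, tardiness=max(0,11-14)=0
  Job 3: p=4, d=17, C=15, tardiness=max(0,15-17)=0
  Job 4: p=7, d=27, C=22, tardiness=max(0,22-27)=0
Total tardiness = 0

0


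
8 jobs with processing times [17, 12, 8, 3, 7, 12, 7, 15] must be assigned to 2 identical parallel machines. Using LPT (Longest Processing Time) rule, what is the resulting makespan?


Sort jobs in decreasing order (LPT): [17, 15, 12, 12, 8, 7, 7, 3]
Assign each job to the least loaded machine:
  Machine 1: jobs [17, 12, 7, 3], load = 39
  Machine 2: jobs [15, 12, 8, 7], load = 42
Makespan = max load = 42

42


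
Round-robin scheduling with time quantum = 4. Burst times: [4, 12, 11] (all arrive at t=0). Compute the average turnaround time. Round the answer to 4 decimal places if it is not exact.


Time quantum = 4
Execution trace:
  J1 runs 4 units, time = 4
  J2 runs 4 units, time = 8
  J3 runs 4 units, time = 12
  J2 runs 4 units, time = 16
  J3 runs 4 units, time = 20
  J2 runs 4 units, time = 24
  J3 runs 3 units, time = 27
Finish times: [4, 24, 27]
Average turnaround = 55/3 = 18.3333

18.3333


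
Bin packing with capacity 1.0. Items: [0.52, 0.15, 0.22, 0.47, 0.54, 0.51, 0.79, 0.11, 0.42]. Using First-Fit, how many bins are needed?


Place items sequentially using First-Fit:
  Item 0.52 -> new Bin 1
  Item 0.15 -> Bin 1 (now 0.67)
  Item 0.22 -> Bin 1 (now 0.89)
  Item 0.47 -> new Bin 2
  Item 0.54 -> new Bin 3
  Item 0.51 -> Bin 2 (now 0.98)
  Item 0.79 -> new Bin 4
  Item 0.11 -> Bin 1 (now 1.0)
  Item 0.42 -> Bin 3 (now 0.96)
Total bins used = 4

4


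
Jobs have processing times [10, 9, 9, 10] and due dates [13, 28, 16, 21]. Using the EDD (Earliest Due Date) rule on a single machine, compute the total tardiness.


Sort by due date (EDD order): [(10, 13), (9, 16), (10, 21), (9, 28)]
Compute completion times and tardiness:
  Job 1: p=10, d=13, C=10, tardiness=max(0,10-13)=0
  Job 2: p=9, d=16, C=19, tardiness=max(0,19-16)=3
  Job 3: p=10, d=21, C=29, tardiness=max(0,29-21)=8
  Job 4: p=9, d=28, C=38, tardiness=max(0,38-28)=10
Total tardiness = 21

21


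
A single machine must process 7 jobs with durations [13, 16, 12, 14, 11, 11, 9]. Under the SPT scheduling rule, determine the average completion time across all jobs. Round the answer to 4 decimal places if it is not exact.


Sort jobs by processing time (SPT order): [9, 11, 11, 12, 13, 14, 16]
Compute completion times sequentially:
  Job 1: processing = 9, completes at 9
  Job 2: processing = 11, completes at 20
  Job 3: processing = 11, completes at 31
  Job 4: processing = 12, completes at 43
  Job 5: processing = 13, completes at 56
  Job 6: processing = 14, completes at 70
  Job 7: processing = 16, completes at 86
Sum of completion times = 315
Average completion time = 315/7 = 45.0

45.0


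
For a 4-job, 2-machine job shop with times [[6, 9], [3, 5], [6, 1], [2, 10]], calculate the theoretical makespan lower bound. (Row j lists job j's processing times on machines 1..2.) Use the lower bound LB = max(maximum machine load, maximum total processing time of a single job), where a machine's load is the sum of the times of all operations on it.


Machine loads:
  Machine 1: 6 + 3 + 6 + 2 = 17
  Machine 2: 9 + 5 + 1 + 10 = 25
Max machine load = 25
Job totals:
  Job 1: 15
  Job 2: 8
  Job 3: 7
  Job 4: 12
Max job total = 15
Lower bound = max(25, 15) = 25

25


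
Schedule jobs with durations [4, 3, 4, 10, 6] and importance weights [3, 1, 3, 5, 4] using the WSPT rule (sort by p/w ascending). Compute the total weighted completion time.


Compute p/w ratios and sort ascending (WSPT): [(4, 3), (4, 3), (6, 4), (10, 5), (3, 1)]
Compute weighted completion times:
  Job (p=4,w=3): C=4, w*C=3*4=12
  Job (p=4,w=3): C=8, w*C=3*8=24
  Job (p=6,w=4): C=14, w*C=4*14=56
  Job (p=10,w=5): C=24, w*C=5*24=120
  Job (p=3,w=1): C=27, w*C=1*27=27
Total weighted completion time = 239

239


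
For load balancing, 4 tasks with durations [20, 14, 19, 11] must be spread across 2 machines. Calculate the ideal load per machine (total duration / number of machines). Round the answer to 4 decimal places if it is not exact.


Total processing time = 20 + 14 + 19 + 11 = 64
Number of machines = 2
Ideal balanced load = 64 / 2 = 32.0

32.0


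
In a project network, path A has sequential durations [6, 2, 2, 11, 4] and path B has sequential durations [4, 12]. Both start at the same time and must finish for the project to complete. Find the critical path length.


Path A total = 6 + 2 + 2 + 11 + 4 = 25
Path B total = 4 + 12 = 16
Critical path = longest path = max(25, 16) = 25

25


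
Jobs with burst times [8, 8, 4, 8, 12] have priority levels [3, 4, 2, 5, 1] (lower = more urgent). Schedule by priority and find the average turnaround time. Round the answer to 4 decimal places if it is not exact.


Sort by priority (ascending = highest first):
Order: [(1, 12), (2, 4), (3, 8), (4, 8), (5, 8)]
Completion times:
  Priority 1, burst=12, C=12
  Priority 2, burst=4, C=16
  Priority 3, burst=8, C=24
  Priority 4, burst=8, C=32
  Priority 5, burst=8, C=40
Average turnaround = 124/5 = 24.8

24.8


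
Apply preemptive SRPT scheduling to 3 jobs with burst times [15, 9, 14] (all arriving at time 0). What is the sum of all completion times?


Since all jobs arrive at t=0, SRPT equals SPT ordering.
SPT order: [9, 14, 15]
Completion times:
  Job 1: p=9, C=9
  Job 2: p=14, C=23
  Job 3: p=15, C=38
Total completion time = 9 + 23 + 38 = 70

70


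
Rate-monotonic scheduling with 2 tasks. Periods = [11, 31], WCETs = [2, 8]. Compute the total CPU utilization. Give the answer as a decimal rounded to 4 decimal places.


Compute individual utilizations (exact fractions):
  Task 1: C/T = 2/11 (approx. 0.1818)
  Task 2: C/T = 8/31 (approx. 0.2581)
Total utilization U = 2/11 + 8/31 = 150/341
Rounded to 4 decimal places: U = 0.4399
RM (Liu & Layland) bound for 2 tasks = 0.828427; compare with U = 150/341 (approx. 0.439883)
U <= bound, so schedulable by RM sufficient condition.

0.4399


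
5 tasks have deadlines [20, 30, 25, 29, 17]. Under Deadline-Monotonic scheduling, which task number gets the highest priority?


Sort tasks by relative deadline (ascending):
  Task 5: deadline = 17
  Task 1: deadline = 20
  Task 3: deadline = 25
  Task 4: deadline = 29
  Task 2: deadline = 30
Priority order (highest first): [5, 1, 3, 4, 2]
Highest priority task = 5

5


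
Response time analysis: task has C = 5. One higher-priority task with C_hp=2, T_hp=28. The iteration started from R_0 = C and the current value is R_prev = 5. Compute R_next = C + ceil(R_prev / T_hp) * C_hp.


R_next = C + ceil(R_prev / T_hp) * C_hp
ceil(5 / 28) = ceil(0.1786) = 1
Interference = 1 * 2 = 2
R_next = 5 + 2 = 7

7


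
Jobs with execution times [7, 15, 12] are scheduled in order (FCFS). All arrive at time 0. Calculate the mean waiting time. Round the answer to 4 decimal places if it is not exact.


FCFS order (as given): [7, 15, 12]
Waiting times:
  Job 1: wait = 0
  Job 2: wait = 7
  Job 3: wait = 22
Sum of waiting times = 29
Average waiting time = 29/3 = 9.6667

9.6667


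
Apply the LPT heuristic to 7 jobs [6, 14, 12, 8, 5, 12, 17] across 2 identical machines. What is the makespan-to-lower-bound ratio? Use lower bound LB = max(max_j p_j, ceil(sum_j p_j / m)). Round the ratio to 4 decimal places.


LPT order: [17, 14, 12, 12, 8, 6, 5]
Machine loads after assignment: [35, 39]
LPT makespan = 39
Lower bound = max(max_job, ceil(total/2)) = max(17, 37) = 37
Ratio = 39 / 37 = 1.0541

1.0541


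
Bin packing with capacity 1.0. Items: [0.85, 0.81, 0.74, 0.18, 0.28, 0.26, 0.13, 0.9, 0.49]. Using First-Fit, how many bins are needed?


Place items sequentially using First-Fit:
  Item 0.85 -> new Bin 1
  Item 0.81 -> new Bin 2
  Item 0.74 -> new Bin 3
  Item 0.18 -> Bin 2 (now 0.99)
  Item 0.28 -> new Bin 4
  Item 0.26 -> Bin 3 (now 1.0)
  Item 0.13 -> Bin 1 (now 0.98)
  Item 0.9 -> new Bin 5
  Item 0.49 -> Bin 4 (now 0.77)
Total bins used = 5

5


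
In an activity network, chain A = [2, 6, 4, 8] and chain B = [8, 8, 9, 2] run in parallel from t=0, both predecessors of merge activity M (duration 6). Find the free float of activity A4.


ES(A4) = sum of predecessors on chain A = 12
EF(A4) = ES + duration = 12 + 8 = 20
Successor of A4 is M. ES(M) = max(sum(A), sum(B)) = max(20, 27) = 27
Free float = ES(successor) - EF(current) = 27 - 20 = 7

7


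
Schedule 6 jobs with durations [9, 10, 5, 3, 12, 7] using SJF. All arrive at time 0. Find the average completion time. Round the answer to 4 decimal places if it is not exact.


SJF order (ascending): [3, 5, 7, 9, 10, 12]
Completion times:
  Job 1: burst=3, C=3
  Job 2: burst=5, C=8
  Job 3: burst=7, C=15
  Job 4: burst=9, C=24
  Job 5: burst=10, C=34
  Job 6: burst=12, C=46
Average completion = 130/6 = 21.6667

21.6667


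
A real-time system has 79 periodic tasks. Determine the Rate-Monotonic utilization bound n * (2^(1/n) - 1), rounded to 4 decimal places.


Compute 2^(1/79) = 1.0088126194
Subtract 1: 1.0088126194 - 1 = 0.0088126194
Multiply by n: 79 * 0.0088126194 = 0.6961969326
Round to 4 dp: 0.6962

0.6962


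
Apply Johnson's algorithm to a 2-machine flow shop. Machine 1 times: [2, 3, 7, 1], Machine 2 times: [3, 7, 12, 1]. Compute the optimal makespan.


Apply Johnson's rule:
  Group 1 (a <= b): [(4, 1, 1), (1, 2, 3), (2, 3, 7), (3, 7, 12)]
  Group 2 (a > b): []
Optimal job order: [4, 1, 2, 3]
Schedule:
  Job 4: M1 done at 1, M2 done at 2
  Job 1: M1 done at 3, M2 done at 6
  Job 2: M1 done at 6, M2 done at 13
  Job 3: M1 done at 13, M2 done at 25
Makespan = 25

25


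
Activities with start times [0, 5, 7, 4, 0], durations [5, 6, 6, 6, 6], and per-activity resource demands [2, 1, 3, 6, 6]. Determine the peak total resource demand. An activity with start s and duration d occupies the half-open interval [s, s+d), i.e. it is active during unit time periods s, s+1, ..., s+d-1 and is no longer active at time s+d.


Each activity i is active on [start_i, start_i + duration_i).
Compute total resource usage per time slot:
  t=0: active resources = [2, 6], total = 8
  t=1: active resources = [2, 6], total = 8
  t=2: active resources = [2, 6], total = 8
  t=3: active resources = [2, 6], total = 8
  t=4: active resources = [2, 6, 6], total = 14
  t=5: active resources = [1, 6, 6], total = 13
  t=6: active resources = [1, 6], total = 7
  t=7: active resources = [1, 3, 6], total = 10
  t=8: active resources = [1, 3, 6], total = 10
  t=9: active resources = [1, 3, 6], total = 10
  t=10: active resources = [1, 3], total = 4
  t=11: active resources = [3], total = 3
  t=12: active resources = [3], total = 3
Peak resource demand = 14

14


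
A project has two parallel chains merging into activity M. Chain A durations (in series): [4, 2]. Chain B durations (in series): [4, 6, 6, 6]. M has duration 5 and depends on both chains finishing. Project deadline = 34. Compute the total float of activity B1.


Forward pass: ES(B1) = sum of predecessors on chain B = 0
EF = ES + duration = 0 + 4 = 4
Backward pass: LF(M) = deadline = 34; LS(M) = 34 - 5 = 29
LF(B1) = LS(M) - sum(successors on chain B) = 29 - 18 = 11
LS = LF - duration = 11 - 4 = 7
Total float = LS - ES = 7 - 0 = 7

7


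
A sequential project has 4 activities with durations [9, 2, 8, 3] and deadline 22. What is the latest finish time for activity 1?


LF(activity 1) = deadline - sum of successor durations
Successors: activities 2 through 4 with durations [2, 8, 3]
Sum of successor durations = 13
LF = 22 - 13 = 9

9


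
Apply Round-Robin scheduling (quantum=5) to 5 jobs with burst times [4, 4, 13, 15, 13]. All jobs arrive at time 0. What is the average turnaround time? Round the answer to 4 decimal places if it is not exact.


Time quantum = 5
Execution trace:
  J1 runs 4 units, time = 4
  J2 runs 4 units, time = 8
  J3 runs 5 units, time = 13
  J4 runs 5 units, time = 18
  J5 runs 5 units, time = 23
  J3 runs 5 units, time = 28
  J4 runs 5 units, time = 33
  J5 runs 5 units, time = 38
  J3 runs 3 units, time = 41
  J4 runs 5 units, time = 46
  J5 runs 3 units, time = 49
Finish times: [4, 8, 41, 46, 49]
Average turnaround = 148/5 = 29.6

29.6


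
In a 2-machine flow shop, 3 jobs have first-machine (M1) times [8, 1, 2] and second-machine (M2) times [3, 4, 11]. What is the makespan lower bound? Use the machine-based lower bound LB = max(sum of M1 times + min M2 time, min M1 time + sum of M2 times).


LB1 = sum(M1 times) + min(M2 times) = 11 + 3 = 14
LB2 = min(M1 times) + sum(M2 times) = 1 + 18 = 19
Lower bound = max(LB1, LB2) = max(14, 19) = 19

19


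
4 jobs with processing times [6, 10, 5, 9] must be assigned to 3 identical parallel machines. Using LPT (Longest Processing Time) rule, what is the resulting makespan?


Sort jobs in decreasing order (LPT): [10, 9, 6, 5]
Assign each job to the least loaded machine:
  Machine 1: jobs [10], load = 10
  Machine 2: jobs [9], load = 9
  Machine 3: jobs [6, 5], load = 11
Makespan = max load = 11

11


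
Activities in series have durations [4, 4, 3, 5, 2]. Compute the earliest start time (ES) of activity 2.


Activity 2 starts after activities 1 through 1 complete.
Predecessor durations: [4]
ES = 4 = 4

4


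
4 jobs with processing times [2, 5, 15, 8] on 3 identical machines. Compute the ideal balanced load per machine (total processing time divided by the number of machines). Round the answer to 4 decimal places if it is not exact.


Total processing time = 2 + 5 + 15 + 8 = 30
Number of machines = 3
Ideal balanced load = 30 / 3 = 10.0

10.0


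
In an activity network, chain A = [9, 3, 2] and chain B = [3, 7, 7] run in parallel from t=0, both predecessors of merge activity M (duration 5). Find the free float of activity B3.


ES(B3) = sum of predecessors on chain B = 10
EF(B3) = ES + duration = 10 + 7 = 17
Successor of B3 is M. ES(M) = max(sum(A), sum(B)) = max(14, 17) = 17
Free float = ES(successor) - EF(current) = 17 - 17 = 0

0


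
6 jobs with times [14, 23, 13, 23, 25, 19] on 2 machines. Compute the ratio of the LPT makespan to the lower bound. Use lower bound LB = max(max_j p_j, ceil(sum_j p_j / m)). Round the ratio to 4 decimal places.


LPT order: [25, 23, 23, 19, 14, 13]
Machine loads after assignment: [58, 59]
LPT makespan = 59
Lower bound = max(max_job, ceil(total/2)) = max(25, 59) = 59
Ratio = 59 / 59 = 1.0

1.0


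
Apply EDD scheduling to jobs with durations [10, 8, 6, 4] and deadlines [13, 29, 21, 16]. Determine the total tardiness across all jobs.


Sort by due date (EDD order): [(10, 13), (4, 16), (6, 21), (8, 29)]
Compute completion times and tardiness:
  Job 1: p=10, d=13, C=10, tardiness=max(0,10-13)=0
  Job 2: p=4, d=16, C=14, tardiness=max(0,14-16)=0
  Job 3: p=6, d=21, C=20, tardiness=max(0,20-21)=0
  Job 4: p=8, d=29, C=28, tardiness=max(0,28-29)=0
Total tardiness = 0

0
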